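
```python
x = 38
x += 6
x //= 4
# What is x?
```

Trace:
`x = 38` → x = 38
`x += 6` → x = 44
`x //= 4` → x = 11
So x = 11

Answer: 11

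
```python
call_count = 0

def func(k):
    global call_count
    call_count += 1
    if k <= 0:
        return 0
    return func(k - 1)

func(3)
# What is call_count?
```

Linear recursion stepping by 1: 4 calls from k=3 down to ≤0.

Answer: 4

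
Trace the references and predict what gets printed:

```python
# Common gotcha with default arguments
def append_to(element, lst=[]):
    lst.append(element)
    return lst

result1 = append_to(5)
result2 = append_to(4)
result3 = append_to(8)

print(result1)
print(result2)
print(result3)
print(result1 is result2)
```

Key concept: mutable default argument gotcha.
Step by step:
`result1 = append_to(5)` → result1 = [5]
`result2 = append_to(4)` → result1 = [5, 4] (same object as result2); result2 = [5, 4] (same object as result1)
`result3 = append_to(8)` → result1 = [5, 4, 8] (same object as result2, result3); result2 = [5, 4, 8] (same object as result1, result3); result3 = [5, 4, 8] (same object as result1, result2)
`print(result1)` → prints [5, 4, 8]
`print(result2)` → prints [5, 4, 8]
`print(result3)` → prints [5, 4, 8]
`print(result1 is result2)` → prints True

Answer:
[5, 4, 8]
[5, 4, 8]
[5, 4, 8]
True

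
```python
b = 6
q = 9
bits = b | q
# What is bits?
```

Trace:
`b = 6` → b = 6
`q = 9` → q = 9
`bits = b | q` → bits = 15
So bits = 15

Answer: 15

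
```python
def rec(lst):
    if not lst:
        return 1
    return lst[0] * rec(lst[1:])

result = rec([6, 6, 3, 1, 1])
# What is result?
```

Product over [6, 6, 3, 1, 1] = 6 * 6 * 3 * 1 * 1 = 108

Answer: 108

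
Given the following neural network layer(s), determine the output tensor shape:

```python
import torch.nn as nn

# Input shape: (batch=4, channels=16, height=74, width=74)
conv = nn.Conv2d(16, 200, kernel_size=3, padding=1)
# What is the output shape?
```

Input: (4, 16, 74, 74) -> Output: (4, 200, 74, 74)

Answer: (4, 200, 74, 74)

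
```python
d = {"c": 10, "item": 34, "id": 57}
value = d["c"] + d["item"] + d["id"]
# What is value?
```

Trace:
`d = {"c": 10, "item": 34, "id": 57}` → d = {'c': 10, 'item': 34, 'id': 57}
`value = d["c"] + d["item"] + d["id"]` → value = 101
So value = 101

Answer: 101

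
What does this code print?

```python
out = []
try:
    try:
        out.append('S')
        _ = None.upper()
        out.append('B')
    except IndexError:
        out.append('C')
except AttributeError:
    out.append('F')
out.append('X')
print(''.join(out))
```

Execution trace: 'S' (try body) → 'F' (outer except AttributeError) → 'X' (after the try/except). Output: SFX

Answer: SFX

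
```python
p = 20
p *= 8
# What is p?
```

Trace:
`p = 20` → p = 20
`p *= 8` → p = 160
So p = 160

Answer: 160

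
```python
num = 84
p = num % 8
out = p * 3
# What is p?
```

Trace:
`num = 84` → num = 84
`p = num % 8` → p = 4
`out = p * 3` → out = 12
So p = 4

Answer: 4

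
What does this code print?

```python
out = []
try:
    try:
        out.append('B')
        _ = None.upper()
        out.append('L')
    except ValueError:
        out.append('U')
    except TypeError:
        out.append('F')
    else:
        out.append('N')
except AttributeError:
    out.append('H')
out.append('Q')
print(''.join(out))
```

Execution trace: 'B' (try body) → 'H' (outer except AttributeError) → 'Q' (after the try/except). Output: BHQ

Answer: BHQ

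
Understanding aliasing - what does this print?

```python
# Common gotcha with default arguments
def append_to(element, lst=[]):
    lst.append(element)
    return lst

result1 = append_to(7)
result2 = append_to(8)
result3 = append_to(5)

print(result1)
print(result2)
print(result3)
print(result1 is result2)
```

Key concept: mutable default argument gotcha.
Step by step:
`result1 = append_to(7)` → result1 = [7]
`result2 = append_to(8)` → result1 = [7, 8] (same object as result2); result2 = [7, 8] (same object as result1)
`result3 = append_to(5)` → result1 = [7, 8, 5] (same object as result2, result3); result2 = [7, 8, 5] (same object as result1, result3); result3 = [7, 8, 5] (same object as result1, result2)
`print(result1)` → prints [7, 8, 5]
`print(result2)` → prints [7, 8, 5]
`print(result3)` → prints [7, 8, 5]
`print(result1 is result2)` → prints True

Answer:
[7, 8, 5]
[7, 8, 5]
[7, 8, 5]
True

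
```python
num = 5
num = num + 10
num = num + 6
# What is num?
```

Trace:
`num = 5` → num = 5
`num = num + 10` → num = 15
`num = num + 6` → num = 21
So num = 21

Answer: 21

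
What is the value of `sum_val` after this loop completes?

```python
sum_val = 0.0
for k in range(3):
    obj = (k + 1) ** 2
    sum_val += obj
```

Sum of squared losses 1² + 2² + ... + 3²
`sum_val` takes the values: 0.0 → 1.0 → 5.0 → 14.0

Answer: 14.0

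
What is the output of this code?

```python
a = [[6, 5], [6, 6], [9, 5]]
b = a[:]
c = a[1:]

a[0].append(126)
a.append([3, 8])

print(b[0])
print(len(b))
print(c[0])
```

Key concept: slice with nested mutation.
Step by step:
`a = [[6, 5], [6, 6], [9, 5]]` → a = [[6, 5], [6, 6], [9, 5]]
`b = a[:]` → b = [[6, 5], [6, 6], [9, 5]]
`c = a[1:]` → c = [[6, 6], [9, 5]]
`a[0].append(126)` → a = [[6, 5, 126], [6, 6], [9, 5]]; b = [[6, 5, 126], [6, 6], [9, 5]]
`a.append([3, 8])` → a = [[6, 5, 126], [6, 6], [9, 5], [3, 8]]
`print(b[0])` → prints [6, 5, 126]
`print(len(b))` → prints 3
`print(c[0])` → prints [6, 6]

Answer:
[6, 5, 126]
3
[6, 6]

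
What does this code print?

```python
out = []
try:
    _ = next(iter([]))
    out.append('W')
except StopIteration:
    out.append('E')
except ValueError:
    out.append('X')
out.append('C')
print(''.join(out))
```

Execution trace: 'E' (except StopIteration) → 'C' (after the try/except). Output: EC

Answer: EC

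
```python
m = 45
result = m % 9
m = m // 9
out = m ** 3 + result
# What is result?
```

Trace:
`m = 45` → m = 45
`result = m % 9` → result = 0
`m = m // 9` → m = 5
`out = m ** 3 + result` → out = 125
So result = 0

Answer: 0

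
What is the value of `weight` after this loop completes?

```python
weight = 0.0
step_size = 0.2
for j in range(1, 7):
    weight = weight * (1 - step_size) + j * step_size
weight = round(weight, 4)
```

Moving average with lr=0.2
`weight` takes the values: 0.0 → 0.2 → 0.56 → 1.048 → 1.6384 → 2.31072 → 3.048576 → 3.0486

Answer: 3.0486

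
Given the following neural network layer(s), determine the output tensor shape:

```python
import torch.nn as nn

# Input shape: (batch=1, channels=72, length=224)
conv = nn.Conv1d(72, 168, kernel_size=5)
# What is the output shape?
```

Input: (1, 72, 224) -> Output: (1, 168, 220)

Answer: (1, 168, 220)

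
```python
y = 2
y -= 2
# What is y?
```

Trace:
`y = 2` → y = 2
`y -= 2` → y = 0
So y = 0

Answer: 0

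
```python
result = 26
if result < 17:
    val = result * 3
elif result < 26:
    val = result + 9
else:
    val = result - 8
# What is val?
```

Trace:
`result = 26` → result = 26
`if result < 17: ...` → result < 17 is False, result < 26 is False, take else branch → val = 18
So val = 18

Answer: 18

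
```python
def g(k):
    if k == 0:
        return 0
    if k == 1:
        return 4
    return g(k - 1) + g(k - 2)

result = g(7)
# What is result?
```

Build up from base cases: g(0)=0, g(1)=4, g(2)=4, g(3)=8, g(4)=12, g(5)=20, g(6)=32, ..., g(7)=52

Answer: 52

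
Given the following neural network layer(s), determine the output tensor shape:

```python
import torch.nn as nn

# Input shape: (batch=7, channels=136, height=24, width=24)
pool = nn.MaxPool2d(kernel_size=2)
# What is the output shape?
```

Input: (7, 136, 24, 24) -> Output: (7, 136, 12, 12)

Answer: (7, 136, 12, 12)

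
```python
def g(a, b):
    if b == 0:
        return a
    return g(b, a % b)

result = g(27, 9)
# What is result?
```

g(27, 9) -> g(9, 0) -> 9

Answer: 9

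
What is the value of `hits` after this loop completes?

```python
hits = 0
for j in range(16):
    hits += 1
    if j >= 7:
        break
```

Loop breaks when j reaches 7, hits is 8
`hits` takes the values: 0 → 1 → 2 → 3 → 4 → 5 → 6 → 7 → 8

Answer: 8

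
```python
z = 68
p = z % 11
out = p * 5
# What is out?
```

Trace:
`z = 68` → z = 68
`p = z % 11` → p = 2
`out = p * 5` → out = 10
So out = 10

Answer: 10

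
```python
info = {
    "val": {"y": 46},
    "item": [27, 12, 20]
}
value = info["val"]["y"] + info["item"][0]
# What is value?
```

Trace:
`info = { ...` → info = {'val': {'y': 46}, 'item': [27, 12, 20]}
`value = info["val"]["y"] + info["item"][0]` → value = 73
So value = 73

Answer: 73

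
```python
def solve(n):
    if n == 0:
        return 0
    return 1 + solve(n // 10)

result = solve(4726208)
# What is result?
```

Count of digits of 4726208: 7

Answer: 7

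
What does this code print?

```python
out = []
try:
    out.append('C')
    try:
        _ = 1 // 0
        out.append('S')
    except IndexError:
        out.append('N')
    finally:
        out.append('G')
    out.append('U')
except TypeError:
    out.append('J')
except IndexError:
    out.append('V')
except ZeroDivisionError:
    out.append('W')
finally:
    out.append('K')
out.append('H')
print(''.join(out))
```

Execution trace: 'C' (try body) → 'G' (inner finally) → 'W' (except ZeroDivisionError) → 'K' (finally) → 'H' (after the try/except). Output: CGWKH

Answer: CGWKH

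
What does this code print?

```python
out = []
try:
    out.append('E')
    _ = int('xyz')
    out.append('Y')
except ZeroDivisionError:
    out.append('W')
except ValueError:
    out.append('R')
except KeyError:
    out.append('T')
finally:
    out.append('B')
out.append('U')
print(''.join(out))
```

Execution trace: 'E' (try body) → 'R' (except ValueError) → 'B' (finally) → 'U' (after the try/except). Output: ERBU

Answer: ERBU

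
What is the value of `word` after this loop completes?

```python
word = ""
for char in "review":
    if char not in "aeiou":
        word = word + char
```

Remove vowels from 'review'
`word` takes the values: "" → "r" → "rv" → "rvw"

Answer: "rvw"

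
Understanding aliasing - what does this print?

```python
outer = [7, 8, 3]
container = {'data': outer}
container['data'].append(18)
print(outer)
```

Key concept: dict holds reference to list.
Step by step:
`outer = [7, 8, 3]` → outer = [7, 8, 3]
`container = {'data': outer}` → container = {'data': [7, 8, 3]}
`container['data'].append(18)` → outer = [7, 8, 3, 18]; container = {'data': [7, 8, 3, 18]}
`print(outer)` → prints [7, 8, 3, 18]

Answer: [7, 8, 3, 18]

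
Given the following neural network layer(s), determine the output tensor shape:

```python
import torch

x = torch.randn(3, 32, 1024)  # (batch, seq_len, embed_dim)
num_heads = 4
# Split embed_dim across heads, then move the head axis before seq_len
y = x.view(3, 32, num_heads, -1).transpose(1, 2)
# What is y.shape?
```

Input: (3, 32, 1024) -> head_dim = 1024 // 4 = 256; after view: (3, 32, 4, 256) -> after transpose(1, 2): (3, 4, 32, 256) -> Output: (3, 4, 32, 256)

Answer: (3, 4, 32, 256)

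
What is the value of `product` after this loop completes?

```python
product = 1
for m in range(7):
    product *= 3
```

3^7 = 2187
`product` takes the values: 1 → 3 → 9 → 27 → 81 → 243 → 729 → 2187

Answer: 2187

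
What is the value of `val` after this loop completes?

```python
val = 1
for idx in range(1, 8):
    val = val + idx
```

Start at 1, add 1 through 7
`val` takes the values: 1 → 2 → 4 → 7 → 11 → 16 → 22 → 29

Answer: 29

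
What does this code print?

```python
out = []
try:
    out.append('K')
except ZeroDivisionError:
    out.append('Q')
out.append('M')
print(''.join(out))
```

Execution trace: 'K' (try body, no exception) → 'M' (after the try/except). Output: KM

Answer: KM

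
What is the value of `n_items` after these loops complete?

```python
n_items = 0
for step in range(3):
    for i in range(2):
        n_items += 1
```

3 * 2 = 6
`n_items` takes the values: 0 → 1 → 2 → 3 → 4 → 5 → 6

Answer: 6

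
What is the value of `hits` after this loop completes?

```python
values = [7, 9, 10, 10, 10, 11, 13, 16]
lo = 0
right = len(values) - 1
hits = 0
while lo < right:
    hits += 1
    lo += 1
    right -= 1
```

Iterations until pointers meet (list length 8)
`hits` takes the values: 0 → 1 → 2 → 3 → 4

Answer: 4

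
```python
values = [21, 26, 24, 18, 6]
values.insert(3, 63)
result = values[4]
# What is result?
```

Trace:
`values = [21, 26, 24, 18, 6]` → values = [21, 26, 24, 18, 6]
`values.insert(3, 63)` → values = [21, 26, 24, 63, 18, 6]
`result = values[4]` → result = 18
So result = 18

Answer: 18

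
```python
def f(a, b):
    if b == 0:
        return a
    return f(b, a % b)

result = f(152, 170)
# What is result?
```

f(152, 170) -> f(170, 152) -> f(152, 18) -> f(18, 8) -> f(8, 2) -> f(2, 0) -> 2

Answer: 2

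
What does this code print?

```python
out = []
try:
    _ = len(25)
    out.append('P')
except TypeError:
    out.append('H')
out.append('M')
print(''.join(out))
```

Execution trace: 'H' (except TypeError) → 'M' (after the try/except). Output: HM

Answer: HM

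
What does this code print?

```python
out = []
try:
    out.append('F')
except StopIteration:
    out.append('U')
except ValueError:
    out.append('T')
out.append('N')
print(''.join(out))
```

Execution trace: 'F' (try body, no exception) → 'N' (after the try/except). Output: FN

Answer: FN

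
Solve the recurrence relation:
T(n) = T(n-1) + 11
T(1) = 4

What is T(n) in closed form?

Unrolling: T(n) = T(1) + 11·(n-1) = 4 + 11(n-1) = 11n - 7.

Answer: T(n) = 11n - 7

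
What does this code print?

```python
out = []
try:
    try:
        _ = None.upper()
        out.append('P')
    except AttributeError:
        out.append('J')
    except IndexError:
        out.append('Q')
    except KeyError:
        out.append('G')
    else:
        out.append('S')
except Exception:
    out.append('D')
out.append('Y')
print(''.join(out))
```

Execution trace: 'J' (inner except AttributeError) → 'Y' (after the try/except). Output: JY

Answer: JY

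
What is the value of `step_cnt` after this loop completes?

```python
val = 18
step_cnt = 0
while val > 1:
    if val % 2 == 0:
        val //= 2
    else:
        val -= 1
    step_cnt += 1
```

Steps to reduce 18 to 1
`step_cnt` takes the values: 0 → 1 → 2 → 3 → 4 → 5

Answer: 5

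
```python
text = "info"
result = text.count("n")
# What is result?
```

Trace:
`text = "info"` → text = 'info'
`result = text.count("n")` → result = 1
So result = 1

Answer: 1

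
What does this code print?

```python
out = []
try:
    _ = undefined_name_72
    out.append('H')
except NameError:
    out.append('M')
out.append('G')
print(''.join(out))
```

Execution trace: 'M' (except NameError) → 'G' (after the try/except). Output: MG

Answer: MG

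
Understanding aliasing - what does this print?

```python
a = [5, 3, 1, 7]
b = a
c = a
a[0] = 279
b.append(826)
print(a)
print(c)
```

Key concept: multiple aliases.
Step by step:
`a = [5, 3, 1, 7]` → a = [5, 3, 1, 7]
`b = a` → b = [5, 3, 1, 7] (same object as a)
`c = a` → c = [5, 3, 1, 7] (same object as a, b)
`a[0] = 279` → a = [279, 3, 1, 7] (same object as b, c); b = [279, 3, 1, 7] (same object as a, c); c = [279, 3, 1, 7] (same object as a, b)
`b.append(826)` → a = [279, 3, 1, 7, 826] (same object as b, c); b = [279, 3, 1, 7, 826] (same object as a, c); c = [279, 3, 1, 7, 826] (same object as a, b)
`print(a)` → prints [279, 3, 1, 7, 826]
`print(c)` → prints [279, 3, 1, 7, 826]

Answer:
[279, 3, 1, 7, 826]
[279, 3, 1, 7, 826]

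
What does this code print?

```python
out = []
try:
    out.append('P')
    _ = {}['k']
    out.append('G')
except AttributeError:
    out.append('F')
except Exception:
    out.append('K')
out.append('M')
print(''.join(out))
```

Execution trace: 'P' (try body) → 'K' (except Exception) → 'M' (after the try/except). Output: PKM

Answer: PKM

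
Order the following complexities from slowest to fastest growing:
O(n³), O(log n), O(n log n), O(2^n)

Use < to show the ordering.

Ordered by growth rate: O(log n) < O(n log n) < O(n³) < O(2^n)

Answer: O(log n) < O(n log n) < O(n³) < O(2^n)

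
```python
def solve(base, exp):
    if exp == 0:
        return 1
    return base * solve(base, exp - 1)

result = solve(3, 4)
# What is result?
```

solve(3, 4) = 3 * 3 * 3 * 3 = 81

Answer: 81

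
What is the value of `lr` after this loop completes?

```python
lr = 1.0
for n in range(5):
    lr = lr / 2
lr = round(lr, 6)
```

Halving LR 5 times: 1 / 2^5
`lr` takes the values: 1.0 → 0.5 → 0.25 → 0.125 → 0.0625 → 0.03125

Answer: 0.03125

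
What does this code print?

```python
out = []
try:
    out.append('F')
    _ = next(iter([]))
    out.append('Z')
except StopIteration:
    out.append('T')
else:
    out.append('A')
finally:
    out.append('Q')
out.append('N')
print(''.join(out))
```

Execution trace: 'F' (try body) → 'T' (except StopIteration) → 'Q' (finally) → 'N' (after the try/except). Output: FTQN

Answer: FTQN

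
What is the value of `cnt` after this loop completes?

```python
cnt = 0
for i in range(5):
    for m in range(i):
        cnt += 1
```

Triangle number: 0+1+2+...+4
`cnt` takes the values: 0 → 1 → 2 → 3 → 4 → 5 → 6 → 7 → 8 → 9 → 10

Answer: 10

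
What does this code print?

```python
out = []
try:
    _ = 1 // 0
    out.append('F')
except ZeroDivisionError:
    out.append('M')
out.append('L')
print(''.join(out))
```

Execution trace: 'M' (except ZeroDivisionError) → 'L' (after the try/except). Output: ML

Answer: ML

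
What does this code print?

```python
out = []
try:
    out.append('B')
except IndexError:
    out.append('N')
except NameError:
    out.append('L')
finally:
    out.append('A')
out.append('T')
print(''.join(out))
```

Execution trace: 'B' (try body, no exception) → 'A' (finally) → 'T' (after the try/except). Output: BAT

Answer: BAT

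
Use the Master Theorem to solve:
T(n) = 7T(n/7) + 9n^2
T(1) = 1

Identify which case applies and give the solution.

a=7, b=7, f(n)=9n^2. log_7(7) = 1. Since c=2 > 1 and the regularity condition holds (7(n/7)^2 = (7/7^2)n^2 with 7/7^2 < 1), Case 3 applies: T(n) = Θ(f(n)) = O(n^2).

Answer: O(n^2) - Case 3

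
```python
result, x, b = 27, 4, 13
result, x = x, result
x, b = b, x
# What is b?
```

Trace:
`result, x, b = 27, 4, 13` → result = 27; x = 4; b = 13
`result, x = x, result` → result = 4; x = 27
`x, b = b, x` → x = 13; b = 27
So b = 27

Answer: 27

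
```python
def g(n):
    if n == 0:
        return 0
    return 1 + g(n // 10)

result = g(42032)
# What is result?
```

Count of digits of 42032: 5

Answer: 5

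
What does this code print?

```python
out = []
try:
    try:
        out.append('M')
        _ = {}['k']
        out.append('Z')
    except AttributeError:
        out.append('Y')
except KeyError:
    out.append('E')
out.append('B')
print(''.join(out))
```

Execution trace: 'M' (try body) → 'E' (outer except KeyError) → 'B' (after the try/except). Output: MEB

Answer: MEB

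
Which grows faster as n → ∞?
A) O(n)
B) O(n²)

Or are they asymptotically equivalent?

O(n) vs O(n²): Higher order terms dominate.

Answer: B) O(n²) grows faster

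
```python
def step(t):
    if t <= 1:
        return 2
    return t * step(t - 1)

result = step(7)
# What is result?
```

step(7) = 7 * 6 * 5 * 4 * 3 * 2 * 2 = 10080

Answer: 10080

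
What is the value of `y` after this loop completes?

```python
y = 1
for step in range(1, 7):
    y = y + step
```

Start at 1, add 1 through 6
`y` takes the values: 1 → 2 → 4 → 7 → 11 → 16 → 22

Answer: 22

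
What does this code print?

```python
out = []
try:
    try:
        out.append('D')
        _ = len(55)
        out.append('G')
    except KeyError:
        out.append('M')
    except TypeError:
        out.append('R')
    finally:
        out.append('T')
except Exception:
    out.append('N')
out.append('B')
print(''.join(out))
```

Execution trace: 'D' (inner try body) → 'R' (inner except TypeError) → 'T' (inner finally) → 'B' (after the try/except). Output: DRTB

Answer: DRTB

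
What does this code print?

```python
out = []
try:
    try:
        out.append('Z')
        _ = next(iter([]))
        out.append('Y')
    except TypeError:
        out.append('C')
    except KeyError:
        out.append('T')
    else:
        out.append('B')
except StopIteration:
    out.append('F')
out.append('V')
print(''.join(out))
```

Execution trace: 'Z' (try body) → 'F' (outer except StopIteration) → 'V' (after the try/except). Output: ZFV

Answer: ZFV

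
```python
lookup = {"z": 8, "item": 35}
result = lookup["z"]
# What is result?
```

Trace:
`lookup = {"z": 8, "item": 35}` → lookup = {'z': 8, 'item': 35}
`result = lookup["z"]` → result = 8
So result = 8

Answer: 8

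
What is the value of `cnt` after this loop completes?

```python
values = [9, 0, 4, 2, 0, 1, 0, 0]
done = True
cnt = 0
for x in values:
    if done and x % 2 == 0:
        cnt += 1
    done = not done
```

Count even values at even positions
`cnt` takes the values: 0 → 1 → 2 → 3

Answer: 3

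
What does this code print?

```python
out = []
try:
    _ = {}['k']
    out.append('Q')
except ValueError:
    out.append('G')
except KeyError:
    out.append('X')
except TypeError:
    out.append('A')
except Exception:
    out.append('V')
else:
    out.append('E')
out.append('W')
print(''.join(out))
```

Execution trace: 'X' (except KeyError) → 'W' (after the try/except). Output: XW

Answer: XW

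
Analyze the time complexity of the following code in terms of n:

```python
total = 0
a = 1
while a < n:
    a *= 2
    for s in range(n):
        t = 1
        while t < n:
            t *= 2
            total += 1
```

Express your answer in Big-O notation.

Each loop level contributes: log n × n × log n. Multiplying the contributions gives O(n log² n).

Answer: O(n log² n)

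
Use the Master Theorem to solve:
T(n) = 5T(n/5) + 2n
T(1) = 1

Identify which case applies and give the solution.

a=5, b=5, f(n)=2n. log_5(5) = 1. Since c=1 = 1, Case 2 applies: T(n) = Θ(n^log_b(a) · log n) = O(n log n).

Answer: O(n log n) - Case 2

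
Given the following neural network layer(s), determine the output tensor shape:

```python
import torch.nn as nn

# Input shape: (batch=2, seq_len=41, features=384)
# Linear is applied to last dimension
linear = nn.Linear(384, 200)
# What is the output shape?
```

Input: (2, 41, 384) -> Output: (2, 41, 200)

Answer: (2, 41, 200)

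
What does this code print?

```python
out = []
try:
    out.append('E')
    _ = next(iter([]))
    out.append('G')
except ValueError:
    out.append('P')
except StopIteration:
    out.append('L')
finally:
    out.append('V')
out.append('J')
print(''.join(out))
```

Execution trace: 'E' (try body) → 'L' (except StopIteration) → 'V' (finally) → 'J' (after the try/except). Output: ELVJ

Answer: ELVJ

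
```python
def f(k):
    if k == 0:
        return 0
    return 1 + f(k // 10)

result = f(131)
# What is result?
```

Count of digits of 131: 3

Answer: 3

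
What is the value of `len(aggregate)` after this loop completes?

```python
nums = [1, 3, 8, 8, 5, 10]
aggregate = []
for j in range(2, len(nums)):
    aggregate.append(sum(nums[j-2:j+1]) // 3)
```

Number of 3-element averages
`aggregate` takes the values: [] → [4] → [4, 6] → [4, 6, 7] → [4, 6, 7, 7]
So `len(aggregate)` = 4

Answer: 4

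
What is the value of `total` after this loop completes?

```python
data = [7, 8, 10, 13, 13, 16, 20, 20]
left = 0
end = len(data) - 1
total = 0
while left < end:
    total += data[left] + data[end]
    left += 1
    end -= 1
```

Sum of pairs from ends
`total` takes the values: 0 → 27 → 55 → 81 → 107

Answer: 107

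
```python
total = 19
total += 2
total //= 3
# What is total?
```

Trace:
`total = 19` → total = 19
`total += 2` → total = 21
`total //= 3` → total = 7
So total = 7

Answer: 7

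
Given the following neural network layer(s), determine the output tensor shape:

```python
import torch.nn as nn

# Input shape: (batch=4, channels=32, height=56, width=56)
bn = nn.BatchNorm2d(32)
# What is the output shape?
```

Input: (4, 32, 56, 56) -> Output: (4, 32, 56, 56)

Answer: (4, 32, 56, 56)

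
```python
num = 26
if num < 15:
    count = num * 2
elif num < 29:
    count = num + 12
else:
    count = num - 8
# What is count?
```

Trace:
`num = 26` → num = 26
`if num < 15: ...` → num < 15 is False, num < 29 is True → count = 38
So count = 38

Answer: 38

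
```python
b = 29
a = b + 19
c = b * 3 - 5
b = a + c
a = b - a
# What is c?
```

Trace:
`b = 29` → b = 29
`a = b + 19` → a = 48
`c = b * 3 - 5` → c = 82
`b = a + c` → b = 130
`a = b - a` → a = 82
So c = 82

Answer: 82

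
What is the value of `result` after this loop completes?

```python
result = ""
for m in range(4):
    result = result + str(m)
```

Concatenate digits 0 to 3
`result` takes the values: "" → "0" → "01" → "012" → "0123"

Answer: "0123"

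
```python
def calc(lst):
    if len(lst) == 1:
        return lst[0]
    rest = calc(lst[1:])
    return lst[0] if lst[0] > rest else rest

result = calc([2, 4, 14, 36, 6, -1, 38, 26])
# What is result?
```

Recursive max over [2, 4, 14, 36, 6, -1, 38, 26] = 38

Answer: 38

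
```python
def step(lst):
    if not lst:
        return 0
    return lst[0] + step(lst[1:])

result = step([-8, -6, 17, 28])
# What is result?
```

(-8) + (-6) + 17 + 28 + 0 = 31

Answer: 31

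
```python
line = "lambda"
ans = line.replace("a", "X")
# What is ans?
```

Trace:
`line = "lambda"` → line = 'lambda'
`ans = line.replace("a", "X")` → ans = 'lXmbdX'
So ans = 'lXmbdX'

Answer: 'lXmbdX'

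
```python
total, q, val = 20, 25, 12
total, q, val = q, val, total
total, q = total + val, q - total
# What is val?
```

Trace:
`total, q, val = 20, 25, 12` → total = 20; q = 25; val = 12
`total, q, val = q, val, total` → total = 25; q = 12; val = 20
`total, q = total + val, q - total` → total = 45; q = -13
So val = 20

Answer: 20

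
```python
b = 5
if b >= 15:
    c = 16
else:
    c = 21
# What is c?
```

Trace:
`b = 5` → b = 5
`if b >= 15: ...` → b >= 15 is False, take else branch → c = 21
So c = 21

Answer: 21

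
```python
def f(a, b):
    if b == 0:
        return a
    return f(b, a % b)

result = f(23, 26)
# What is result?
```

f(23, 26) -> f(26, 23) -> f(23, 3) -> f(3, 2) -> f(2, 1) -> f(1, 0) -> 1

Answer: 1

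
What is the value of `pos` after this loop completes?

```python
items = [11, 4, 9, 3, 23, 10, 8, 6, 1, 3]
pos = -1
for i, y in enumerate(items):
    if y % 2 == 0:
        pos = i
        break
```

First even number index in [11, 4, 9, 3, 23, 10, 8, 6, 1, 3]
`pos` takes the values: -1 → 1

Answer: 1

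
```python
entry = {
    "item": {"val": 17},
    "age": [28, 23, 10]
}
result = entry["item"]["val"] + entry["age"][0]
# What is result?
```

Trace:
`entry = { ...` → entry = {'item': {'val': 17}, 'age': [28, 23, 10]}
`result = entry["item"]["val"] + entry["age"][0]` → result = 45
So result = 45

Answer: 45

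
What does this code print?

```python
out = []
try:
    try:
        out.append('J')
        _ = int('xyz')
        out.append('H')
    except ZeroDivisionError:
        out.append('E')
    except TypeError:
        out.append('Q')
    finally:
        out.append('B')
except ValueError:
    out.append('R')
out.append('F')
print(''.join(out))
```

Execution trace: 'J' (try body) → 'B' (finally) → 'R' (outer except ValueError) → 'F' (after the try/except). Output: JBRF

Answer: JBRF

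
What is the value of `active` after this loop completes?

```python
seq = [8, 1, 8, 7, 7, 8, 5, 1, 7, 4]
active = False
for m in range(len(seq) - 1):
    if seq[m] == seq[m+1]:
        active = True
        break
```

Check consecutive duplicates in [8, 1, 8, 7, 7, 8, 5, 1, 7, 4]
`active` takes the values: False → True

Answer: True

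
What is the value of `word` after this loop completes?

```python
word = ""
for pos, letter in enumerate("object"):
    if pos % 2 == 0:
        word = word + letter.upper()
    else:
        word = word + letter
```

Uppercase even positions in 'object'
`word` takes the values: "" → "O" → "Ob" → "ObJ" → "ObJe" → "ObJeC" → "ObJeCt"

Answer: "ObJeCt"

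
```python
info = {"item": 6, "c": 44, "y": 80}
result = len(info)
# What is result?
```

Trace:
`info = {"item": 6, "c": 44, "y": 80}` → info = {'item': 6, 'c': 44, 'y': 80}
`result = len(info)` → result = 3
So result = 3

Answer: 3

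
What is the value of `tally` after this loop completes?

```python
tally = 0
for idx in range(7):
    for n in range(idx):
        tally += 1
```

Triangle number: 0+1+2+...+6
`tally` takes the values: 0 → 1 → 2 → 3 → 4 → 5 → 6 → 7 → 8 → 9 → 10 → 11 → 12 → 13 → 14 → 15 → 16 → 17 → 18 → 19 → 20 → 21

Answer: 21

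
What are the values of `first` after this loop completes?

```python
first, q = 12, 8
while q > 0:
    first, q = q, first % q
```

GCD of 12 and 8
`first` takes the values: 12 → 8 → 4

Answer: 4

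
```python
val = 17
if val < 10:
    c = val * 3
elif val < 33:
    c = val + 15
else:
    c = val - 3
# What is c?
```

Trace:
`val = 17` → val = 17
`if val < 10: ...` → val < 10 is False, val < 33 is True → c = 32
So c = 32

Answer: 32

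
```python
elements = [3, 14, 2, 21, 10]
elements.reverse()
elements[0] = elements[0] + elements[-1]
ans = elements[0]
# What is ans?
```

Trace:
`elements = [3, 14, 2, 21, 10]` → elements = [3, 14, 2, 21, 10]
`elements.reverse()` → elements = [10, 21, 2, 14, 3]
`elements[0] = elements[0] + elements[-1]` → elements = [13, 21, 2, 14, 3]
`ans = elements[0]` → ans = 13
So ans = 13

Answer: 13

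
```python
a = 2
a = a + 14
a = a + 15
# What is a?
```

Trace:
`a = 2` → a = 2
`a = a + 14` → a = 16
`a = a + 15` → a = 31
So a = 31

Answer: 31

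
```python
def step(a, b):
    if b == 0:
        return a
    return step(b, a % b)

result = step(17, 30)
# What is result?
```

step(17, 30) -> step(30, 17) -> step(17, 13) -> step(13, 4) -> step(4, 1) -> step(1, 0) -> 1

Answer: 1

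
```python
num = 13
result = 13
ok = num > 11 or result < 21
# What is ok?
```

Trace:
`num = 13` → num = 13
`result = 13` → result = 13
`ok = num > 11 or result < 21` → ok = True
So ok = True

Answer: True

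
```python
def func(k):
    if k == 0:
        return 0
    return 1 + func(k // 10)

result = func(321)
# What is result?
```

Count of digits of 321: 3

Answer: 3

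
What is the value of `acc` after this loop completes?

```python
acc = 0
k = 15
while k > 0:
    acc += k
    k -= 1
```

Sum 15 down to 1
`acc` takes the values: 0 → 15 → 29 → 42 → 54 → 65 → 75 → 84 → 92 → 99 → 105 → 110 → 114 → 117 → 119 → 120

Answer: 120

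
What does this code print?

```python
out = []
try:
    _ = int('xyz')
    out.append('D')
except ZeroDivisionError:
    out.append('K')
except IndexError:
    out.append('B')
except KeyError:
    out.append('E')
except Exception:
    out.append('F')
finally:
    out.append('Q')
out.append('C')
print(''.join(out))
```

Execution trace: 'F' (except Exception) → 'Q' (finally) → 'C' (after the try/except). Output: FQC

Answer: FQC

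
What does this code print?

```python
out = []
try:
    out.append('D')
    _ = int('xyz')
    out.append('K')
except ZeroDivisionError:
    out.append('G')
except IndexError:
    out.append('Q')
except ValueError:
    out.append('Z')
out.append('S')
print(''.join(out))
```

Execution trace: 'D' (try body) → 'Z' (except ValueError) → 'S' (after the try/except). Output: DZS

Answer: DZS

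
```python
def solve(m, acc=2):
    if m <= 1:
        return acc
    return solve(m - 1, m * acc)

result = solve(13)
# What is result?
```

Accumulator trace (n, acc): (13, 2) -> (12, 26) -> (11, 312) -> (10, 3432) -> (9, 34320) -> (8, 308880) -> (7, 2471040) -> (6, 17297280) -> (5, 103783680) -> (4, 518918400) -> (3, 2075673600) -> (2, 6227020800) -> (1, 12454041600) -> return 12454041600

Answer: 12454041600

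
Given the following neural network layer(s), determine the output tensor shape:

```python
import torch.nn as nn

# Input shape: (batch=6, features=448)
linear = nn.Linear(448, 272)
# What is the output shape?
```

Input: (6, 448) -> Output: (6, 272)

Answer: (6, 272)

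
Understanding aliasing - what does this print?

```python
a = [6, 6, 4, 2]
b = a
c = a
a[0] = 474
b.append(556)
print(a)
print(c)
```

Key concept: multiple aliases.
Step by step:
`a = [6, 6, 4, 2]` → a = [6, 6, 4, 2]
`b = a` → b = [6, 6, 4, 2] (same object as a)
`c = a` → c = [6, 6, 4, 2] (same object as a, b)
`a[0] = 474` → a = [474, 6, 4, 2] (same object as b, c); b = [474, 6, 4, 2] (same object as a, c); c = [474, 6, 4, 2] (same object as a, b)
`b.append(556)` → a = [474, 6, 4, 2, 556] (same object as b, c); b = [474, 6, 4, 2, 556] (same object as a, c); c = [474, 6, 4, 2, 556] (same object as a, b)
`print(a)` → prints [474, 6, 4, 2, 556]
`print(c)` → prints [474, 6, 4, 2, 556]

Answer:
[474, 6, 4, 2, 556]
[474, 6, 4, 2, 556]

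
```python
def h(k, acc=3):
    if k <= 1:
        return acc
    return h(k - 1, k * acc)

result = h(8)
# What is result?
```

Accumulator trace (n, acc): (8, 3) -> (7, 24) -> (6, 168) -> (5, 1008) -> (4, 5040) -> (3, 20160) -> (2, 60480) -> (1, 120960) -> return 120960

Answer: 120960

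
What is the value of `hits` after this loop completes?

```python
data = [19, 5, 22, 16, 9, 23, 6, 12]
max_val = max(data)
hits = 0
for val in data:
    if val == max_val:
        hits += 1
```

Count of max value 23 in [19, 5, 22, 16, 9, 23, 6, 12]
`hits` takes the values: 0 → 1

Answer: 1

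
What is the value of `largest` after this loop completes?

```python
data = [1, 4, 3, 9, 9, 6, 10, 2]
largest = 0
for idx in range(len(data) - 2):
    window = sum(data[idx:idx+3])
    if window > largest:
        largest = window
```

Max sum of 3-element window in [1, 4, 3, 9, 9, 6, 10, 2]
`largest` takes the values: 0 → 8 → 16 → 21 → 24 → 25

Answer: 25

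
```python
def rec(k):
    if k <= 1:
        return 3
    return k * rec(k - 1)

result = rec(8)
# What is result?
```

rec(8) = 8 * 7 * 6 * 5 * 4 * 3 * 2 * 3 = 120960

Answer: 120960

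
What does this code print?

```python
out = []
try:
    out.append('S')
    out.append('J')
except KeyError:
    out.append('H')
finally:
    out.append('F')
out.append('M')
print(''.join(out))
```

Execution trace: 'S' (try body) → 'J' (try body, no exception) → 'F' (finally) → 'M' (after the try/except). Output: SJFM

Answer: SJFM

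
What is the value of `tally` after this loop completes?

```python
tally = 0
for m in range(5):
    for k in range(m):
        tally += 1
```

Triangle number: 0+1+2+...+4
`tally` takes the values: 0 → 1 → 2 → 3 → 4 → 5 → 6 → 7 → 8 → 9 → 10

Answer: 10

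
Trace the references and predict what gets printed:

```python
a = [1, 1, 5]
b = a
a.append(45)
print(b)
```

Key concept: basic list aliasing.
Step by step:
`a = [1, 1, 5]` → a = [1, 1, 5]
`b = a` → b = [1, 1, 5] (same object as a)
`a.append(45)` → a = [1, 1, 5, 45] (same object as b); b = [1, 1, 5, 45] (same object as a)
`print(b)` → prints [1, 1, 5, 45]

Answer: [1, 1, 5, 45]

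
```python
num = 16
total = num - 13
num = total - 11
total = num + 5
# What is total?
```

Trace:
`num = 16` → num = 16
`total = num - 13` → total = 3
`num = total - 11` → num = -8
`total = num + 5` → total = -3
So total = -3

Answer: -3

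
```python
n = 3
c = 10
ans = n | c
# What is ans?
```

Trace:
`n = 3` → n = 3
`c = 10` → c = 10
`ans = n | c` → ans = 11
So ans = 11

Answer: 11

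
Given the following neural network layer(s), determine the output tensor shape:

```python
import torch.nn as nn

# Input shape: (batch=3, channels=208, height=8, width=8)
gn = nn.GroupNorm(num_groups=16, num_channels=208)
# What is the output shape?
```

Input: (3, 208, 8, 8) -> Output: (3, 208, 8, 8)

Answer: (3, 208, 8, 8)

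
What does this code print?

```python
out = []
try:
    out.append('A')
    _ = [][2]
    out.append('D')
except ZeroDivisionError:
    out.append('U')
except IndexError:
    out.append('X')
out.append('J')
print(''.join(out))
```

Execution trace: 'A' (try body) → 'X' (except IndexError) → 'J' (after the try/except). Output: AXJ

Answer: AXJ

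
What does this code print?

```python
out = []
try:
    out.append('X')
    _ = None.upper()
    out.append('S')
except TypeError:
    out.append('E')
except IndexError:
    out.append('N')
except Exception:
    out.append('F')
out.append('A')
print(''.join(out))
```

Execution trace: 'X' (try body) → 'F' (except Exception) → 'A' (after the try/except). Output: XFA

Answer: XFA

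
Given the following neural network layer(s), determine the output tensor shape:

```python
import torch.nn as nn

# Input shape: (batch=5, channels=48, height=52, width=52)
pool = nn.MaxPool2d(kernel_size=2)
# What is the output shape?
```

Input: (5, 48, 52, 52) -> Output: (5, 48, 26, 26)

Answer: (5, 48, 26, 26)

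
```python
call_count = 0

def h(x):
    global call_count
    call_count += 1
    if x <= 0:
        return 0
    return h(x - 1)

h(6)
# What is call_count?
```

Linear recursion stepping by 1: 7 calls from x=6 down to ≤0.

Answer: 7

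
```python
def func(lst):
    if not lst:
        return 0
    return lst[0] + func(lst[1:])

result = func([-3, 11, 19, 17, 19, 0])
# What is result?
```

(-3) + 11 + 19 + 17 + 19 + 0 + 0 = 63

Answer: 63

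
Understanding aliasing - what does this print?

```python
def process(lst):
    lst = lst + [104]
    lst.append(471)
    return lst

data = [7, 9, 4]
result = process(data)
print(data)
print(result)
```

Key concept: rebinding parameter vs mutation.
Step by step:
`data = [7, 9, 4]` → data = [7, 9, 4]
`result = process(data)` → result = [7, 9, 4, 104, 471]
`print(data)` → prints [7, 9, 4]
`print(result)` → prints [7, 9, 4, 104, 471]

Answer:
[7, 9, 4]
[7, 9, 4, 104, 471]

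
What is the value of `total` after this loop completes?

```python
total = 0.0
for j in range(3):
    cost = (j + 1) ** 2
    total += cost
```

Sum of squared losses 1² + 2² + ... + 3²
`total` takes the values: 0.0 → 1.0 → 5.0 → 14.0

Answer: 14.0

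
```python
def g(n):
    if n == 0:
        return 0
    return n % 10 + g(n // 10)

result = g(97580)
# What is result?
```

Sum of digits of 97580: 0 + 8 + 5 + 7 + 9 = 29

Answer: 29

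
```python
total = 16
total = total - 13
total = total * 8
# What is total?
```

Trace:
`total = 16` → total = 16
`total = total - 13` → total = 3
`total = total * 8` → total = 24
So total = 24

Answer: 24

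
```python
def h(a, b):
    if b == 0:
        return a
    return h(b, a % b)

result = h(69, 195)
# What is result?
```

h(69, 195) -> h(195, 69) -> h(69, 57) -> h(57, 12) -> h(12, 9) -> h(9, 3) -> h(3, 0) -> 3

Answer: 3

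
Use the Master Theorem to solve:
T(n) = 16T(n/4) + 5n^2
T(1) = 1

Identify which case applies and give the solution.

a=16, b=4, f(n)=5n^2. log_4(16) = 2. Since c=2 = 2, Case 2 applies: T(n) = Θ(n^log_b(a) · log n) = O(n^2 log n).

Answer: O(n^2 log n) - Case 2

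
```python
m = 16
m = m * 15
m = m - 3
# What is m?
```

Trace:
`m = 16` → m = 16
`m = m * 15` → m = 240
`m = m - 3` → m = 237
So m = 237

Answer: 237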